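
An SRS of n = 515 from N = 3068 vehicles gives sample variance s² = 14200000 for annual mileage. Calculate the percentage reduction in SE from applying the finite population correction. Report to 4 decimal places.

8.7784

f = n/N = 515/3068 = 0.16786180.
SE_no-fpc = √(s²/n) = 166.05064; SE_fpc = √((1−f)s²/n) = 151.47407.
Ratio = √(1−f) = 0.91221609. Reduction = 100·(1 − 0.91221609) = 8.7784%.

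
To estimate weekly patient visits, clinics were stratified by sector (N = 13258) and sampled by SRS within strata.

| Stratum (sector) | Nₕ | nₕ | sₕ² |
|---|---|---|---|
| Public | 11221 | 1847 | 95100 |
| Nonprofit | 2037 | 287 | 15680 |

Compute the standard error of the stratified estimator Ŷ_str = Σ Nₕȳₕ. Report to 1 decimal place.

74904.3

Var(Ŷ_str) = Σₕ Nₕ²(1 − fₕ)sₕ²/nₕ.
Public: 11221²·(1 − 1847/11221)·95100/1847 = 5.4158937 × 10^9.
Nonprofit: 2037²·(1 − 287/2037)·15680/287 = 1.9475707 × 10^8.
Sum = 5.6106508 × 10^9.
SE = √(5.6106508 × 10^9) = 74904.3.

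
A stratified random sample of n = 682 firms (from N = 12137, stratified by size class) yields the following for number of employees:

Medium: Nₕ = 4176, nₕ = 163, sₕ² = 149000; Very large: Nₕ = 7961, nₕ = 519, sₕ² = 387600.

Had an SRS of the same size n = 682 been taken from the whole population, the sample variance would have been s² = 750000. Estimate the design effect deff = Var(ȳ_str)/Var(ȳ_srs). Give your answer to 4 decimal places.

Var(ȳ_str) = Σ Wₕ²(1−fₕ)sₕ²/nₕ with Wₕ = Nₕ/12137:
  Medium: (4176/12137)²·(1−163/4176)·149000/163 = 103.99336
  Very large: (7961/12137)²·(1−519/7961)·387600/519 = 300.36616
  → Var(ȳ_str) = 404.35952.
Var(ȳ_srs) = (1 − 682/12137)·750000/682 = 1037.9122.
deff = 404.35952 / 1037.9122 = 0.3896.

0.3896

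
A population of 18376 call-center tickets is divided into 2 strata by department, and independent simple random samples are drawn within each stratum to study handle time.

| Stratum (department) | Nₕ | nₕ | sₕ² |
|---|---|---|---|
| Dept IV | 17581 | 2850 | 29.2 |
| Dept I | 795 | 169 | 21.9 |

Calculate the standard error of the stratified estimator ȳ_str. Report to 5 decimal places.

Var(ȳ_str) = Σₕ Wₕ²(1 − fₕ)sₕ²/nₕ with Wₕ = Nₕ/N, N = 18376.
Dept IV: Wₕ = 0.95673705; term = 0.95673705²·(1 − 0.16210682)·29.2/2850 = 0.0078579965.
Dept I: Wₕ = 0.04326295; term = 0.04326295²·(1 − 0.21257862)·21.9/169 = 1.9098397 × 10^-4.
Sum = 0.0080489805.
SE = √(0.0080489805) = 0.08972.

0.08972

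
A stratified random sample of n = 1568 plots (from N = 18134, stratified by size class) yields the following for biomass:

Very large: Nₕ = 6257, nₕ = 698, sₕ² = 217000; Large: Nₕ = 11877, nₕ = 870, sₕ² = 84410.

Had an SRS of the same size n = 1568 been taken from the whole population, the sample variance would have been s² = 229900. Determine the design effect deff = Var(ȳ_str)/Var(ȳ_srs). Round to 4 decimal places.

Var(ȳ_str) = Σ Wₕ²(1−fₕ)sₕ²/nₕ with Wₕ = Nₕ/18134:
  Very large: (6257/18134)²·(1−698/6257)·217000/698 = 32.883642
  Large: (11877/18134)²·(1−870/11877)·84410/870 = 38.5712
  → Var(ȳ_str) = 71.454842.
Var(ȳ_srs) = (1 − 1568/18134)·229900/1568 = 133.94206.
deff = 71.454842 / 133.94206 = 0.5335.

0.5335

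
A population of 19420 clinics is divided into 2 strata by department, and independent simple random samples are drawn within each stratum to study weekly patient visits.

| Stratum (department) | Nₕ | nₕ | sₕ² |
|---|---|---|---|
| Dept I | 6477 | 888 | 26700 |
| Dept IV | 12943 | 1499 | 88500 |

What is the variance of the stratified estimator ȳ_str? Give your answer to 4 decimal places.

26.0737

Var(ȳ_str) = Σₕ Wₕ²(1 − fₕ)sₕ²/nₕ with Wₕ = Nₕ/N, N = 19420.
Dept I: Wₕ = 0.33352214; term = 0.33352214²·(1 − 0.13710051)·26700/888 = 2.8860766.
Dept IV: Wₕ = 0.66647786; term = 0.66647786²·(1 − 0.11581550)·88500/1499 = 23.18761.
Sum = 26.073687.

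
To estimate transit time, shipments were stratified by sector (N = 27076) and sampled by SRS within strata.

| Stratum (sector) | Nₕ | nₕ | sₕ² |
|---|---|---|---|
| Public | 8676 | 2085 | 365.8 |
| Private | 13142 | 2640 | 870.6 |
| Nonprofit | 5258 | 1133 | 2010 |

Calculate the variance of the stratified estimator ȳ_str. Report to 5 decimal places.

0.12825

Var(ȳ_str) = Σₕ Wₕ²(1 − fₕ)sₕ²/nₕ with Wₕ = Nₕ/N, N = 27076.
Public: Wₕ = 0.32043138; term = 0.32043138²·(1 − 0.24031812)·365.8/2085 = 0.013684832.
Private: Wₕ = 0.48537450; term = 0.48537450²·(1 − 0.20088267)·870.6/2640 = 0.06208393.
Nonprofit: Wₕ = 0.19419412; term = 0.19419412²·(1 − 0.21548117)·2010/1133 = 0.052485782.
Sum = 0.12825454.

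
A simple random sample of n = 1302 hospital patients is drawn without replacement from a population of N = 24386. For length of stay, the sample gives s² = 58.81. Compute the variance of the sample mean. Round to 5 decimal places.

Under SRS without replacement, Var(ȳ) = (1 − f)·s²/n with f = n/N = 1302/24386 = 0.05339129.
Var(ȳ) = (1 − 0.05339129)·58.81/1302 = 0.94660871·0.045168971 = 0.042757341.

0.04276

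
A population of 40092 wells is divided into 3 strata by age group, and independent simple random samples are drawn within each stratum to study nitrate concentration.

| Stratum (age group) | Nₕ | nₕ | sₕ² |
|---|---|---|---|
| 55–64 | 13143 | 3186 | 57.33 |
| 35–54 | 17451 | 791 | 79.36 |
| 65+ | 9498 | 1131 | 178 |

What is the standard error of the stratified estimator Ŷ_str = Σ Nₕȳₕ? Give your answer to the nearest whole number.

6636

Var(Ŷ_str) = Σₕ Nₕ²(1 − fₕ)sₕ²/nₕ.
55–64: 13143²·(1 − 3186/13143)·57.33/3186 = 2.354828 × 10^6.
35–54: 17451²·(1 − 791/17451)·79.36/791 = 2.916893 × 10^7.
65+: 9498²·(1 − 1131/9498)·178/1131 = 1.2507178 × 10^7.
Sum = 4.4030936 × 10^7.
SE = √(4.4030936 × 10^7) = 6636.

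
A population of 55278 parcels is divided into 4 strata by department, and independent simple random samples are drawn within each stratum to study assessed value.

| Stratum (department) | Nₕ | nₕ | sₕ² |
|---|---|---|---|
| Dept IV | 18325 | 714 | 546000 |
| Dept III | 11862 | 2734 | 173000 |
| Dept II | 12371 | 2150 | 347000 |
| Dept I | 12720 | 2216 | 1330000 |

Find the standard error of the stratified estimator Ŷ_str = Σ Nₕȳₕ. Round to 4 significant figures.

595200

Var(Ŷ_str) = Σₕ Nₕ²(1 − fₕ)sₕ²/nₕ.
Dept IV: 18325²·(1 − 714/18325)·546000/714 = 2.4678709 × 10^11.
Dept III: 11862²·(1 − 2734/11862)·173000/2734 = 6.8514287 × 10^9.
Dept II: 12371²·(1 − 2150/12371)·347000/2150 = 2.0407472 × 10^10.
Dept I: 12720²·(1 − 2216/12720)·1330000/2216 = 8.0190645 × 10^10.
Sum = 3.5423664 × 10^11.
SE = √(3.5423664 × 10^11) = 595200.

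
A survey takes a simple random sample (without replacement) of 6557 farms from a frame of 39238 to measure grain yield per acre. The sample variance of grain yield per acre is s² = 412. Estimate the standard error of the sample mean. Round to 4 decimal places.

Under SRS without replacement, Var(ȳ) = (1 − f)·s²/n with f = n/N = 6557/39238 = 0.16710842.
Var(ȳ) = (1 − 0.16710842)·412/6557 = 0.83289158·0.062833613 = 0.052333587.
SE(ȳ) = √(0.052333587) = 0.2288.

0.2288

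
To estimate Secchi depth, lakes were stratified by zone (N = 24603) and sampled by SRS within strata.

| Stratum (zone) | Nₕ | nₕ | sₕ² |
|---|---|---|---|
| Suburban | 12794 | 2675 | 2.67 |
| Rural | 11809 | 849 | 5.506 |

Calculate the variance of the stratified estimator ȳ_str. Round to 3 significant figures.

0.00160

Var(ȳ_str) = Σₕ Wₕ²(1 − fₕ)sₕ²/nₕ with Wₕ = Nₕ/N, N = 24603.
Suburban: Wₕ = 0.52001788; term = 0.52001788²·(1 − 0.20908238)·2.67/2675 = 2.1347906 × 10^-4.
Rural: Wₕ = 0.47998212; term = 0.47998212²·(1 − 0.07189432)·5.506/849 = 0.0013866794.
Sum = 0.0016001585.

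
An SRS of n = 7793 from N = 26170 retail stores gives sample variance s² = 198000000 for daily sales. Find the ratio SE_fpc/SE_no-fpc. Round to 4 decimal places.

0.8380

f = n/N = 7793/26170 = 0.29778372.
SE_no-fpc = √(s²/n) = 159.39704; SE_fpc = √((1−f)s²/n) = 133.57208.
Ratio = √(1−f) = 0.83798346.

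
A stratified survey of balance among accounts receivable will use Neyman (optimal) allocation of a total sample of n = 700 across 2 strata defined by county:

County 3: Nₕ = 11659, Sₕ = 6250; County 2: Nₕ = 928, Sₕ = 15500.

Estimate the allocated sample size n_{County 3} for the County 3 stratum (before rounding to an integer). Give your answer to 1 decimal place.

Neyman allocation: nₕ = n·NₕSₕ / Σⱼ NⱼSⱼ.
Σ NⱼSⱼ = 11659·6250 + 928·15500 = 8.725275 × 10^7.
n_{County 3} = 700·11659·6250 / (8.725275 × 10^7) = 584.6.

584.6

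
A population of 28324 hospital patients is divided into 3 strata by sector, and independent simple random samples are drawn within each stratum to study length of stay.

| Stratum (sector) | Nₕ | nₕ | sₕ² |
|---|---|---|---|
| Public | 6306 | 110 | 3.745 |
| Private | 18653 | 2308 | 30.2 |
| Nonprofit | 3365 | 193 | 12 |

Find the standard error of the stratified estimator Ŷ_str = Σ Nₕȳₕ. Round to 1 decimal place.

2446.1

Var(Ŷ_str) = Σₕ Nₕ²(1 − fₕ)sₕ²/nₕ.
Public: 6306²·(1 − 110/6306)·3.745/110 = 1.3302232 × 10^6.
Private: 18653²·(1 − 2308/18653)·30.2/2308 = 3.989374 × 10^6.
Nonprofit: 3365²·(1 − 193/3365)·12/193 = 663654.72.
Sum = 5.9832519 × 10^6.
SE = √(5.9832519 × 10^6) = 2446.1.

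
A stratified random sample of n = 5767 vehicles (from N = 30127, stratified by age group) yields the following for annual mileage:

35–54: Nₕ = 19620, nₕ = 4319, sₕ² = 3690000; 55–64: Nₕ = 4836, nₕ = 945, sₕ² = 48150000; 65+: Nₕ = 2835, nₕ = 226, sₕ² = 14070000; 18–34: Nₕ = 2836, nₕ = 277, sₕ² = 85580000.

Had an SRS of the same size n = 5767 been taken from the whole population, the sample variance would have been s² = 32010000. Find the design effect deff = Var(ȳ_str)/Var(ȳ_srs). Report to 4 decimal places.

0.9618

Var(ȳ_str) = Σ Wₕ²(1−fₕ)sₕ²/nₕ with Wₕ = Nₕ/30127:
  35–54: (19620/30127)²·(1−4319/19620)·3690000/4319 = 282.58572
  55–64: (4836/30127)²·(1−945/4836)·48150000/945 = 1056.3315
  65+: (2835/30127)²·(1−226/2835)·14070000/226 = 507.34224
  18–34: (2836/30127)²·(1−277/2836)·85580000/277 = 2470.343
  → Var(ȳ_str) = 4316.6025.
Var(ȳ_srs) = (1 − 5767/30127)·32010000/5767 = 4488.0441.
deff = 4316.6025 / 4488.0441 = 0.9618.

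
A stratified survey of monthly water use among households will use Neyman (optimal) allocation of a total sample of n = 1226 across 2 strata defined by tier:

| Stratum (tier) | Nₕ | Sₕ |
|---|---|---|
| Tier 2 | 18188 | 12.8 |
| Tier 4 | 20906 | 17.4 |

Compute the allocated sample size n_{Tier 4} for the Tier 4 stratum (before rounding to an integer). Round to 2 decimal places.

747.56

Neyman allocation: nₕ = n·NₕSₕ / Σⱼ NⱼSⱼ.
Σ NⱼSⱼ = 18188·12.8 + 20906·17.4 = 596570.8.
n_{Tier 4} = 1226·20906·17.4 / 596570.8 = 747.56.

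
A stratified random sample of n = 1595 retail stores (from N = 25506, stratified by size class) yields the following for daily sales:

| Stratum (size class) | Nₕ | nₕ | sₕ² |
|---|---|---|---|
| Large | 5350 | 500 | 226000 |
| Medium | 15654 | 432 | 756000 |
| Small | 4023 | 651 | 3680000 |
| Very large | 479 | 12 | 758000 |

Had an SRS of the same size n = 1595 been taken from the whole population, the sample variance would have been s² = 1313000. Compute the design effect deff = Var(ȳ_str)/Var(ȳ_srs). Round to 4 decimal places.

Var(ȳ_str) = Σ Wₕ²(1−fₕ)sₕ²/nₕ with Wₕ = Nₕ/25506:
  Large: (5350/25506)²·(1−500/5350)·226000/500 = 18.02807
  Medium: (15654/25506)²·(1−432/15654)·756000/432 = 640.98872
  Small: (4023/25506)²·(1−651/4023)·3680000/651 = 117.87446
  Very large: (479/25506)²·(1−12/479)·758000/12 = 21.719791
  → Var(ȳ_str) = 798.61104.
Var(ȳ_srs) = (1 − 1595/25506)·1313000/1595 = 771.71941.
deff = 798.61104 / 771.71941 = 1.0348.

1.0348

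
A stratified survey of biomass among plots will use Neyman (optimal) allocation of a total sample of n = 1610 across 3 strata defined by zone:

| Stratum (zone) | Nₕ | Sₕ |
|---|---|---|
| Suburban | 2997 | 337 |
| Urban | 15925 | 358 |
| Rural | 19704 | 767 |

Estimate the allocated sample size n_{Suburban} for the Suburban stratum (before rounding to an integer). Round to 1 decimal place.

Neyman allocation: nₕ = n·NₕSₕ / Σⱼ NⱼSⱼ.
Σ NⱼSⱼ = 2997·337 + 15925·358 + 19704·767 = 2.1824107 × 10^7.
n_{Suburban} = 1610·2997·337 / (2.1824107 × 10^7) = 74.5.

74.5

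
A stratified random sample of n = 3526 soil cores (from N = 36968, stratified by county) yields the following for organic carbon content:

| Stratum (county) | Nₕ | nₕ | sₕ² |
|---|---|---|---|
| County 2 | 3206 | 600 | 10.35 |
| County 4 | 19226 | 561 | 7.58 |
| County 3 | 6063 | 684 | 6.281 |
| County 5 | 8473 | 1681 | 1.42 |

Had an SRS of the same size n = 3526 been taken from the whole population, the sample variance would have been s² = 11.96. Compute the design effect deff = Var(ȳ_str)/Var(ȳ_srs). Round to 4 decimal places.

Var(ȳ_str) = Σ Wₕ²(1−fₕ)sₕ²/nₕ with Wₕ = Nₕ/36968:
  County 2: (3206/36968)²·(1−600/3206)·10.35/600 = 1.0545693 × 10^-4
  County 4: (19226/36968)²·(1−561/19226)·7.58/561 = 0.0035479
  County 3: (6063/36968)²·(1−684/6063)·6.281/684 = 2.1913406 × 10^-4
  County 5: (8473/36968)²·(1−1681/8473)·1.42/1681 = 3.5571617 × 10^-5
  → Var(ȳ_str) = 0.0039080626.
Var(ȳ_srs) = (1 − 3526/36968)·11.96/3526 = 0.0030684225.
deff = 0.0039080626 / 0.0030684225 = 1.2736.

1.2736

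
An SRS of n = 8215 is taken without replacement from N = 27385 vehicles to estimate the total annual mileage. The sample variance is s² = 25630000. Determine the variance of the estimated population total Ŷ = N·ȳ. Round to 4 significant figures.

Var(Ŷ) = N²·Var(ȳ) = N²·(1 − n/N)·s²/n.
f = 8215/27385 = 0.29998174; Var(ȳ) = 0.70001826·25630000/8215 = 2183.9888.
Var(Ŷ) = 27385² · 2183.9888 = 1.6378567 × 10^12.

1.638 × 10^12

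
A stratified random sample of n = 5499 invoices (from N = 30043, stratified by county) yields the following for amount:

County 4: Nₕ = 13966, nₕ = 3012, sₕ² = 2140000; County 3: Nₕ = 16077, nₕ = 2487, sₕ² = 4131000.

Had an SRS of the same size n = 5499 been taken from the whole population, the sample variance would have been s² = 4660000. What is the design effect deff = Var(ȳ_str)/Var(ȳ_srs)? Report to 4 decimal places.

Var(ȳ_str) = Σ Wₕ²(1−fₕ)sₕ²/nₕ with Wₕ = Nₕ/30043:
  County 4: (13966/30043)²·(1−3012/13966)·2140000/3012 = 120.42509
  County 3: (16077/30043)²·(1−2487/16077)·4131000/2487 = 402.08445
  → Var(ȳ_str) = 522.50954.
Var(ȳ_srs) = (1 − 5499/30043)·4660000/5499 = 692.3158.
deff = 522.50954 / 692.3158 = 0.7547.

0.7547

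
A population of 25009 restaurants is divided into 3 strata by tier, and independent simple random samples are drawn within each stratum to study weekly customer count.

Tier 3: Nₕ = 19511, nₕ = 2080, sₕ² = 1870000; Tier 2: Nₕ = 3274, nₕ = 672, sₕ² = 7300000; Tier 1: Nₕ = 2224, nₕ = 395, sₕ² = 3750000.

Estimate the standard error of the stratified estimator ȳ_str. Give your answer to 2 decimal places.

Var(ȳ_str) = Σₕ Wₕ²(1 − fₕ)sₕ²/nₕ with Wₕ = Nₕ/N, N = 25009.
Tier 3: Wₕ = 0.78015914; term = 0.78015914²·(1 − 0.10660653)·1870000/2080 = 488.86332.
Tier 2: Wₕ = 0.13091287; term = 0.13091287²·(1 − 0.20525351)·7300000/672 = 147.96088.
Tier 1: Wₕ = 0.08892799; term = 0.08892799²·(1 − 0.17760791)·3750000/395 = 61.743324.
Sum = 698.56752.
SE = √(698.56752) = 26.43.

26.43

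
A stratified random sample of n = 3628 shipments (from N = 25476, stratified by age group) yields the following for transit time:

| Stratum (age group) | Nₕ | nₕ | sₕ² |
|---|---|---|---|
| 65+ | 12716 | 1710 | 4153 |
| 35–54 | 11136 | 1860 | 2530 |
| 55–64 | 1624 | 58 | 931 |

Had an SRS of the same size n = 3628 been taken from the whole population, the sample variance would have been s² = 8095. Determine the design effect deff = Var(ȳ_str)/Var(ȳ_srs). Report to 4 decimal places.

Var(ȳ_str) = Σ Wₕ²(1−fₕ)sₕ²/nₕ with Wₕ = Nₕ/25476:
  65+: (12716/25476)²·(1−1710/12716)·4153/1710 = 0.52370096
  35–54: (11136/25476)²·(1−1860/11136)·2530/1860 = 0.21648861
  55–64: (1624/25476)²·(1−58/1624)·931/58 = 0.062898022
  → Var(ȳ_str) = 0.80308759.
Var(ȳ_srs) = (1 − 3628/25476)·8095/3628 = 1.9135069.
deff = 0.80308759 / 1.9135069 = 0.4197.

0.4197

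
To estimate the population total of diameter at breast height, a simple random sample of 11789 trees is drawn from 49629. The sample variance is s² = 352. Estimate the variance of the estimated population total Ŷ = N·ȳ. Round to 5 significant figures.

5.6073 × 10^7

Var(Ŷ) = N²·Var(ȳ) = N²·(1 − n/N)·s²/n.
f = 11789/49629 = 0.23754257; Var(ȳ) = 0.76245743·352/11789 = 0.022765715.
Var(Ŷ) = 49629² · 0.022765715 = 5.6072813 × 10^7.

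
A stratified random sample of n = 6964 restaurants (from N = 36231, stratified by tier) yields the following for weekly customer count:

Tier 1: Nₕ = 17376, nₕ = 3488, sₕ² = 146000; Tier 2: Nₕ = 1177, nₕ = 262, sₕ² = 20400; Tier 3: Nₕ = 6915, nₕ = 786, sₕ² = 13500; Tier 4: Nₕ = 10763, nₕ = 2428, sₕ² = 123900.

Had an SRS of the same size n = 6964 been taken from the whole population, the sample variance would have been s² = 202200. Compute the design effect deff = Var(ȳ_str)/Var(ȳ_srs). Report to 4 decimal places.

0.5031

Var(ȳ_str) = Σ Wₕ²(1−fₕ)sₕ²/nₕ with Wₕ = Nₕ/36231:
  Tier 1: (17376/36231)²·(1−3488/17376)·146000/3488 = 7.6949403
  Tier 2: (1177/36231)²·(1−262/1177)·20400/262 = 0.06388013
  Tier 3: (6915/36231)²·(1−786/6915)·13500/786 = 0.55453937
  Tier 4: (10763/36231)²·(1−2428/10763)·123900/2428 = 3.4873933
  → Var(ȳ_str) = 11.800753.
Var(ȳ_srs) = (1 − 6964/36231)·202200/6964 = 23.454181.
deff = 11.800753 / 23.454181 = 0.5031.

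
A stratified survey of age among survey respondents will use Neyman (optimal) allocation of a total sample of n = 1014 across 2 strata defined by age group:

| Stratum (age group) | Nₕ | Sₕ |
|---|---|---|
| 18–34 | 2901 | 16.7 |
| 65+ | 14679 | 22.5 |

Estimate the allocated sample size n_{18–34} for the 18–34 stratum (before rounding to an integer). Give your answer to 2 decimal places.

Neyman allocation: nₕ = n·NₕSₕ / Σⱼ NⱼSⱼ.
Σ NⱼSⱼ = 2901·16.7 + 14679·22.5 = 378724.2.
n_{18–34} = 1014·2901·16.7 / 378724.2 = 129.71.

129.71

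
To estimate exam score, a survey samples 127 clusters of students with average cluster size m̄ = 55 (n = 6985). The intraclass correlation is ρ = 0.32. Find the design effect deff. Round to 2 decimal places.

deff = 1 + (55 − 1)·0.32 = 1 + 17.28 = 18.28.

18.28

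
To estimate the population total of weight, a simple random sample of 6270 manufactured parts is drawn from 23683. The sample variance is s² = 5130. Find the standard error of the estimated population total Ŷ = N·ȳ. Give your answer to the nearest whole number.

18369

Var(Ŷ) = N²·Var(ȳ) = N²·(1 − n/N)·s²/n.
f = 6270/23683 = 0.26474686; Var(ȳ) = 0.73525314·5130/6270 = 0.60157075.
Var(Ŷ) = 23683² · 0.60157075 = 3.374117 × 10^8.
SE(Ŷ) = √(3.374117 × 10^8) = 18369.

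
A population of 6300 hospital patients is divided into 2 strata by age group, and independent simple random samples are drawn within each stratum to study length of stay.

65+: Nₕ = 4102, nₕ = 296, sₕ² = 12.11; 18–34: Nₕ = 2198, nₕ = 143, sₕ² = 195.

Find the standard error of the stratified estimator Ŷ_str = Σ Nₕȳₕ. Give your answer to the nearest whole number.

Var(Ŷ_str) = Σₕ Nₕ²(1 − fₕ)sₕ²/nₕ.
65+: 4102²·(1 − 296/4102)·12.11/296 = 638729.35.
18–34: 2198²·(1 − 143/2198)·195/143 = 6.1593955 × 10^6.
Sum = 6.7981249 × 10^6.
SE = √(6.7981249 × 10^6) = 2607.

2607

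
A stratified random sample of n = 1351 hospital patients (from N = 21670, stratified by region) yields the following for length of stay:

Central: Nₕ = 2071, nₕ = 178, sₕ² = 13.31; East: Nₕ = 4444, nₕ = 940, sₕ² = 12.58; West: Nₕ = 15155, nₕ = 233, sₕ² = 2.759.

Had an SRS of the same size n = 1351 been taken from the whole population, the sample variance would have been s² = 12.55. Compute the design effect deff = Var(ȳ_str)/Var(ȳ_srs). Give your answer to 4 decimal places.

0.7773

Var(ȳ_str) = Σ Wₕ²(1−fₕ)sₕ²/nₕ with Wₕ = Nₕ/21670:
  Central: (2071/21670)²·(1−178/2071)·13.31/178 = 6.2426781 × 10^-4
  East: (4444/21670)²·(1−940/4444)·12.58/940 = 4.437855 × 10^-4
  West: (15155/21670)²·(1−233/15155)·2.759/233 = 0.0057024427
  → Var(ȳ_str) = 0.006770496.
Var(ȳ_srs) = (1 − 1351/21670)·12.55/1351 = 0.0087102736.
deff = 0.006770496 / 0.0087102736 = 0.7773.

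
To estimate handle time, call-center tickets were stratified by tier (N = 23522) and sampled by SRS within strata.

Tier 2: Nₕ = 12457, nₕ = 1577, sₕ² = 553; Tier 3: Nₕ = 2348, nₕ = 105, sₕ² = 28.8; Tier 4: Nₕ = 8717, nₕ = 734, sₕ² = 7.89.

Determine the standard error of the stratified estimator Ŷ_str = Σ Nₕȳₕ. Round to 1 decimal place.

7051.2

Var(Ŷ_str) = Σₕ Nₕ²(1 − fₕ)sₕ²/nₕ.
Tier 2: 12457²·(1 − 1577/12457)·553/1577 = 4.7526496 × 10^7.
Tier 3: 2348²·(1 − 105/2348)·28.8/105 = 1.4445433 × 10^6.
Tier 4: 8717²·(1 − 734/8717)·7.89/734 = 748021.57.
Sum = 4.9719061 × 10^7.
SE = √(4.9719061 × 10^7) = 7051.2.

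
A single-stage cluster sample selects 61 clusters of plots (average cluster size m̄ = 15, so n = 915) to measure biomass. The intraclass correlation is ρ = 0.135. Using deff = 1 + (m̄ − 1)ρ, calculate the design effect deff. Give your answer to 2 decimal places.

2.89

deff = 1 + (15 − 1)·0.135 = 1 + 1.89 = 2.89.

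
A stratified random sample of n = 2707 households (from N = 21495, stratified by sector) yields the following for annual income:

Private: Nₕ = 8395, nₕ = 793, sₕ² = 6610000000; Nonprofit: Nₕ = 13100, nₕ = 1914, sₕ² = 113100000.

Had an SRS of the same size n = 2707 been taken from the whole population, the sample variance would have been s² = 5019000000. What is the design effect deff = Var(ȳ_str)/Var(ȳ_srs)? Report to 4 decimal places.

0.7220

Var(ȳ_str) = Σ Wₕ²(1−fₕ)sₕ²/nₕ with Wₕ = Nₕ/21495:
  Private: (8395/21495)²·(1−793/8395)·6610000000/793 = 1.1513356 × 10^6
  Nonprofit: (13100/21495)²·(1−1914/13100)·113100000/1914 = 18740.962
  → Var(ȳ_str) = 1.1700766 × 10^6.
Var(ȳ_srs) = (1 − 2707/21495)·5019000000/2707 = 1.6205858 × 10^6.
deff = (1.1700766 × 10^6) / (1.6205858 × 10^6) = 0.7220.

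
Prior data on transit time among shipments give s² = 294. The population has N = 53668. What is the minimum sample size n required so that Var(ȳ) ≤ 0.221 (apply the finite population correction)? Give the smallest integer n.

Without fpc, n₀ = s²/D = 294/0.221 = 1330.3167.
With fpc, (1 − n/N)·s²/n ≤ D requires n ≥ n₀/(1 + n₀/N) = 1330.3167/(1 + 1330.3167/53668) = 1298.1386.
Rounding up, n = 1299.

1299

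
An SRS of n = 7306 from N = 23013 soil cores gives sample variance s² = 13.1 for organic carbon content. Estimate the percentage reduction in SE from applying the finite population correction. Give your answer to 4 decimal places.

17.3848

f = n/N = 7306/23013 = 0.31747273.
SE_no-fpc = √(s²/n) = 0.042344383; SE_fpc = √((1−f)s²/n) = 0.034982901.
Ratio = √(1−f) = 0.82615208. Reduction = 100·(1 − 0.82615208) = 17.3848%.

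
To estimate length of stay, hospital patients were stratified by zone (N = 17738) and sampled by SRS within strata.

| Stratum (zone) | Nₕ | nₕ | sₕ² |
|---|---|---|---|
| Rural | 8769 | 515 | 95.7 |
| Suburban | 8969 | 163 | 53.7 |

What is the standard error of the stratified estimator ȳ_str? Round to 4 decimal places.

Var(ȳ_str) = Σₕ Wₕ²(1 − fₕ)sₕ²/nₕ with Wₕ = Nₕ/N, N = 17738.
Rural: Wₕ = 0.49436239; term = 0.49436239²·(1 − 0.05872962)·95.7/515 = 0.042747423.
Suburban: Wₕ = 0.50563761; term = 0.50563761²·(1 − 0.01817371)·53.7/163 = 0.082698967.
Sum = 0.12544639.
SE = √(0.12544639) = 0.3542.

0.3542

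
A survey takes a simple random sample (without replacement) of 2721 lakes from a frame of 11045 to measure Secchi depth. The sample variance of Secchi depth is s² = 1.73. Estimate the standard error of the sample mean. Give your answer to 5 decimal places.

Under SRS without replacement, Var(ȳ) = (1 − f)·s²/n with f = n/N = 2721/11045 = 0.24635582.
Var(ȳ) = (1 − 0.24635582)·1.73/2721 = 0.75364418·6.3579566 × 10^-4 = 4.791637 × 10^-4.
SE(ȳ) = √(4.791637 × 10^-4) = 0.02189.

0.02189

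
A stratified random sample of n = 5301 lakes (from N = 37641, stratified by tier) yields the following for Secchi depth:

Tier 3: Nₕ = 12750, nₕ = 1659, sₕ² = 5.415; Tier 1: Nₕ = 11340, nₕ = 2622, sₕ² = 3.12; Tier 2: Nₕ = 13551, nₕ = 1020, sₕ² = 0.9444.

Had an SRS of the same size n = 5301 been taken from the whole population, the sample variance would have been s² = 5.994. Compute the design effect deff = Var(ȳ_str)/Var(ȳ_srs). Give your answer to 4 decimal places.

0.5350

Var(ȳ_str) = Σ Wₕ²(1−fₕ)sₕ²/nₕ with Wₕ = Nₕ/37641:
  Tier 3: (12750/37641)²·(1−1659/12750)·5.415/1659 = 3.2576968 × 10^-4
  Tier 1: (11340/37641)²·(1−2622/11340)·3.12/2622 = 8.3028945 × 10^-5
  Tier 2: (13551/37641)²·(1−1020/13551)·0.9444/1020 = 1.1096616 × 10^-4
  → Var(ȳ_str) = 5.1976479 × 10^-4.
Var(ȳ_srs) = (1 − 5301/37641)·5.994/5301 = 9.714888 × 10^-4.
deff = (5.1976479 × 10^-4) / (9.714888 × 10^-4) = 0.5350.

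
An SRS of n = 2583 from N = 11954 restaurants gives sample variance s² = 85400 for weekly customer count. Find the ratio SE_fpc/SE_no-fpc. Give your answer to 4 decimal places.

0.8854

f = n/N = 2583/11954 = 0.21607830.
SE_no-fpc = √(s²/n) = 5.7499853; SE_fpc = √((1−f)s²/n) = 5.0909997.
Ratio = √(1−f) = 0.88539353.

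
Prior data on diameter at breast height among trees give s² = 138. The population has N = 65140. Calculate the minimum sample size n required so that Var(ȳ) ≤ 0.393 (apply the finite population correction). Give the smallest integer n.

350

Without fpc, n₀ = s²/D = 138/0.393 = 351.1450.
With fpc, (1 − n/N)·s²/n ≤ D requires n ≥ n₀/(1 + n₀/N) = 351.1450/(1 + 351.1450/65140) = 349.2623.
Rounding up, n = 350.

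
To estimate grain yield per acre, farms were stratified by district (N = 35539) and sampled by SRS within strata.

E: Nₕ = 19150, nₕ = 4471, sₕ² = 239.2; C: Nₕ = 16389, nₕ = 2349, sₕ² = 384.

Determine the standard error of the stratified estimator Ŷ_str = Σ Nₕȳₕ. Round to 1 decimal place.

7256.4

Var(Ŷ_str) = Σₕ Nₕ²(1 − fₕ)sₕ²/nₕ.
E: 19150²·(1 − 4471/19150)·239.2/4471 = 1.5039097 × 10^7.
C: 16389²·(1 − 2349/16389)·384/2349 = 3.7615581 × 10^7.
Sum = 5.2654678 × 10^7.
SE = √(5.2654678 × 10^7) = 7256.4.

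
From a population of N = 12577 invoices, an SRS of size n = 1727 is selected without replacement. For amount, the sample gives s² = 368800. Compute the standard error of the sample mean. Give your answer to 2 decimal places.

Under SRS without replacement, Var(ȳ) = (1 − f)·s²/n with f = n/N = 1727/12577 = 0.13731414.
Var(ȳ) = (1 − 0.13731414)·368800/1727 = 0.86268586·213.54951 = 184.22614.
SE(ȳ) = √(184.22614) = 13.57.

13.57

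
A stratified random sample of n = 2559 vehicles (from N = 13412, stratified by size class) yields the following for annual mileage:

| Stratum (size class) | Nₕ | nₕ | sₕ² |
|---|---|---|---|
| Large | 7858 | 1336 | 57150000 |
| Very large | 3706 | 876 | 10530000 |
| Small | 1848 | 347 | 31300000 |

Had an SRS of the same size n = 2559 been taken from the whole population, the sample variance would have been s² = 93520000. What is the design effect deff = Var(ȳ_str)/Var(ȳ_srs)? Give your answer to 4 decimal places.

0.4829

Var(ȳ_str) = Σ Wₕ²(1−fₕ)sₕ²/nₕ with Wₕ = Nₕ/13412:
  Large: (7858/13412)²·(1−1336/7858)·57150000/1336 = 12187.525
  Very large: (3706/13412)²·(1−876/3706)·10530000/876 = 700.85637
  Small: (1848/13412)²·(1−347/1848)·31300000/347 = 1390.9465
  → Var(ȳ_str) = 14279.328.
Var(ȳ_srs) = (1 − 2559/13412)·93520000/2559 = 29572.665.
deff = 14279.328 / 29572.665 = 0.4829.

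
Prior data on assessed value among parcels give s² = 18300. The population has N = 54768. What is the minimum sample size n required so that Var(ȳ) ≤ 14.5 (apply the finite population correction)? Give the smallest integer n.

Without fpc, n₀ = s²/D = 18300/14.5 = 1262.0690.
With fpc, (1 − n/N)·s²/n ≤ D requires n ≥ n₀/(1 + n₀/N) = 1262.0690/(1 + 1262.0690/54768) = 1233.6411.
Rounding up, n = 1234.

1234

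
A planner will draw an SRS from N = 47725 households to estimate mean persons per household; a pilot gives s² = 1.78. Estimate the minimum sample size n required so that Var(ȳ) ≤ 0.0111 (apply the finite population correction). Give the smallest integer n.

Without fpc, n₀ = s²/D = 1.78/0.0111 = 160.3604.
With fpc, (1 − n/N)·s²/n ≤ D requires n ≥ n₀/(1 + n₀/N) = 160.3604/(1 + 160.3604/47725) = 159.8234.
Rounding up, n = 160.

160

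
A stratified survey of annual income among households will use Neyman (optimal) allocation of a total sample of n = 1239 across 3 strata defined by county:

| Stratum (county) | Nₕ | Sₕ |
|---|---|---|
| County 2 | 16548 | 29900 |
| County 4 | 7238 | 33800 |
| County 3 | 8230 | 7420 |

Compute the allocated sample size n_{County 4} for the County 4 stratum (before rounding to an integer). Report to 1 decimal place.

Neyman allocation: nₕ = n·NₕSₕ / Σⱼ NⱼSⱼ.
Σ NⱼSⱼ = 16548·29900 + 7238·33800 + 8230·7420 = 8.004962 × 10^8.
n_{County 4} = 1239·7238·33800 / (8.004962 × 10^8) = 378.7.

378.7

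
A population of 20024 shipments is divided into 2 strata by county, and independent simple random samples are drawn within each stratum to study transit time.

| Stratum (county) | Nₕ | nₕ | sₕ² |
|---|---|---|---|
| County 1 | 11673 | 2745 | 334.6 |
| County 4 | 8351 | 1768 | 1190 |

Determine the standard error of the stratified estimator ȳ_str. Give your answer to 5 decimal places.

Var(ȳ_str) = Σₕ Wₕ²(1 − fₕ)sₕ²/nₕ with Wₕ = Nₕ/N, N = 20024.
County 1: Wₕ = 0.58295046; term = 0.58295046²·(1 − 0.23515806)·334.6/2745 = 0.031682437.
County 4: Wₕ = 0.41704954; term = 0.41704954²·(1 − 0.21171117)·1190/1768 = 0.092283778.
Sum = 0.12396622.
SE = √(0.12396622) = 0.35209.

0.35209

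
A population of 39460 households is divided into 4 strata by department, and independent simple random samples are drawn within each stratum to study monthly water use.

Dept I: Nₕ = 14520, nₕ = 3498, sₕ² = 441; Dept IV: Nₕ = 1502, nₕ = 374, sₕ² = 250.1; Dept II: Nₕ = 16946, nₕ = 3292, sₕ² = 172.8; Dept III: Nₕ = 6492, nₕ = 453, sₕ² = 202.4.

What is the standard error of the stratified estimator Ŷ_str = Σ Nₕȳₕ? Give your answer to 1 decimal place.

7139.4

Var(Ŷ_str) = Σₕ Nₕ²(1 − fₕ)sₕ²/nₕ.
Dept I: 14520²·(1 − 3498/14520)·441/3498 = 2.0176499 × 10^7.
Dept IV: 1502²·(1 − 374/1502)·250.1/374 = 1.1329771 × 10^6.
Dept II: 16946²·(1 − 3292/16946)·172.8/3292 = 1.2145377 × 10^7.
Dept III: 6492²·(1 − 453/6492)·202.4/453 = 1.7516843 × 10^7.
Sum = 5.0971696 × 10^7.
SE = √(5.0971696 × 10^7) = 7139.4.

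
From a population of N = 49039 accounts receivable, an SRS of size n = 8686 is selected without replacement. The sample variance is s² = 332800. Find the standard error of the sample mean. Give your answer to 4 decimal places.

5.6150

Under SRS without replacement, Var(ȳ) = (1 − f)·s²/n with f = n/N = 8686/49039 = 0.17712433.
Var(ȳ) = (1 − 0.17712433)·332800/8686 = 0.82287567·38.314529 = 31.528094.
SE(ȳ) = √(31.528094) = 5.6150.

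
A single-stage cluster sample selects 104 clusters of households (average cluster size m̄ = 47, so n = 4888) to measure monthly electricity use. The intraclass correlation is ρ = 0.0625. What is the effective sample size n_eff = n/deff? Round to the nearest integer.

deff = 1 + (47 − 1)·0.0625 = 1 + 2.875 = 3.875.
n_eff = 4888 / 3.875 = 1261.

1261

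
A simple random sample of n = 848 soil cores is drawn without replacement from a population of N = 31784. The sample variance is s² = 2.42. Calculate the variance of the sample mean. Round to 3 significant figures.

Under SRS without replacement, Var(ȳ) = (1 − f)·s²/n with f = n/N = 848/31784 = 0.02668009.
Var(ȳ) = (1 − 0.02668009)·2.42/848 = 0.97331991·0.0028537736 = 0.0027776346.

0.00278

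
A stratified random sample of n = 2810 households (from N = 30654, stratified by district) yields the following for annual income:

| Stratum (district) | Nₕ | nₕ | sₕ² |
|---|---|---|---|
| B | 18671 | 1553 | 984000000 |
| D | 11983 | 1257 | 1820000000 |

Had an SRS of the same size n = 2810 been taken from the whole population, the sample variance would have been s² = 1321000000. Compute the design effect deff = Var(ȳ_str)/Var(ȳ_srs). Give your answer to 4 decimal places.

Var(ȳ_str) = Σ Wₕ²(1−fₕ)sₕ²/nₕ with Wₕ = Nₕ/30654:
  B: (18671/30654)²·(1−1553/18671)·984000000/1553 = 215511.25
  D: (11983/30654)²·(1−1257/11983)·1820000000/1257 = 198045.58
  → Var(ȳ_str) = 413556.83.
Var(ȳ_srs) = (1 − 2810/30654)·1321000000/2810 = 427012.87.
deff = 413556.83 / 427012.87 = 0.9685.

0.9685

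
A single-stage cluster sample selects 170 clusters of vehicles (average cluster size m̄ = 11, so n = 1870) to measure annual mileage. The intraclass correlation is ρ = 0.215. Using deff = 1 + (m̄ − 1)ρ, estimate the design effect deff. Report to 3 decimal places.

3.150

deff = 1 + (11 − 1)·0.215 = 1 + 2.15 = 3.15.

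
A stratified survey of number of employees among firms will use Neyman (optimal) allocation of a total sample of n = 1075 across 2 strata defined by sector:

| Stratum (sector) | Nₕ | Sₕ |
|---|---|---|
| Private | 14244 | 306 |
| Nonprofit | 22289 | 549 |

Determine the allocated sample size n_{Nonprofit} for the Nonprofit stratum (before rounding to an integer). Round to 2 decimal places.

Neyman allocation: nₕ = n·NₕSₕ / Σⱼ NⱼSⱼ.
Σ NⱼSⱼ = 14244·306 + 22289·549 = 1.6595325 × 10^7.
n_{Nonprofit} = 1075·22289·549 / (1.6595325 × 10^7) = 792.66.

792.66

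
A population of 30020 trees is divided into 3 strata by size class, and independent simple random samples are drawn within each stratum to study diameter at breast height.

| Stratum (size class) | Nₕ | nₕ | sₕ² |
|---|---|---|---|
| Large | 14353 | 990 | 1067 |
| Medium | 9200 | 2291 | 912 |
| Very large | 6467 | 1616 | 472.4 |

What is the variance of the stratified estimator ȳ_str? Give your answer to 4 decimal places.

Var(ȳ_str) = Σₕ Wₕ²(1 − fₕ)sₕ²/nₕ with Wₕ = Nₕ/N, N = 30020.
Large: Wₕ = 0.47811459; term = 0.47811459²·(1 − 0.06897513)·1067/990 = 0.22937945.
Medium: Wₕ = 0.30646236; term = 0.30646236²·(1 − 0.24902174)·912/2291 = 0.028077045.
Very large: Wₕ = 0.21542305; term = 0.21542305²·(1 − 0.24988403)·472.4/1616 = 0.010176098.
Sum = 0.26763259.

0.2676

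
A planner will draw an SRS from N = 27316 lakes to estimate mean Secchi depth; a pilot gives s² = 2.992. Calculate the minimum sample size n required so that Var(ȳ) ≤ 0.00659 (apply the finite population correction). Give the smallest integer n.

Without fpc, n₀ = s²/D = 2.992/0.00659 = 454.0212.
With fpc, (1 − n/N)·s²/n ≤ D requires n ≥ n₀/(1 + n₀/N) = 454.0212/(1 + 454.0212/27316) = 446.5983.
Rounding up, n = 447.

447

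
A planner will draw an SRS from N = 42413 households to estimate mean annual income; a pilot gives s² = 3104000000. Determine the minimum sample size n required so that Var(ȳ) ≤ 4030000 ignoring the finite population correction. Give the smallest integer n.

771

Without fpc, n₀ = s²/D = 3104000000/4030000 = 770.2233.
Rounding up, n = 771.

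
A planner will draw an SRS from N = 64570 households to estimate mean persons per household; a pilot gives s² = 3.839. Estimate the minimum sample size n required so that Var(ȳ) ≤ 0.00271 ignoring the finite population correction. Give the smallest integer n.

1417

Without fpc, n₀ = s²/D = 3.839/0.00271 = 1416.6052.
Rounding up, n = 1417.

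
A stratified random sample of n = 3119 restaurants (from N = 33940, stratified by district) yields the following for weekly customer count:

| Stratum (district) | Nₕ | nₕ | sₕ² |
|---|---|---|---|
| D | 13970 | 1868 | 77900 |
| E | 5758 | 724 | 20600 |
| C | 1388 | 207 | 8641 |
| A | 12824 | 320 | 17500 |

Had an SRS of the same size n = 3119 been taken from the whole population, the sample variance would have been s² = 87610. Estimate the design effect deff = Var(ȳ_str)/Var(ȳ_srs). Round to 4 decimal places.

Var(ȳ_str) = Σ Wₕ²(1−fₕ)sₕ²/nₕ with Wₕ = Nₕ/33940:
  D: (13970/33940)²·(1−1868/13970)·77900/1868 = 6.1205502
  E: (5758/33940)²·(1−724/5758)·20600/724 = 0.7159618
  C: (1388/33940)²·(1−207/1388)·8641/207 = 0.059403133
  A: (12824/33940)²·(1−320/12824)·17500/320 = 7.6126676
  → Var(ȳ_str) = 14.508583.
Var(ȳ_srs) = (1 − 3119/33940)·87610/3119 = 25.507811.
deff = 14.508583 / 25.507811 = 0.5688.

0.5688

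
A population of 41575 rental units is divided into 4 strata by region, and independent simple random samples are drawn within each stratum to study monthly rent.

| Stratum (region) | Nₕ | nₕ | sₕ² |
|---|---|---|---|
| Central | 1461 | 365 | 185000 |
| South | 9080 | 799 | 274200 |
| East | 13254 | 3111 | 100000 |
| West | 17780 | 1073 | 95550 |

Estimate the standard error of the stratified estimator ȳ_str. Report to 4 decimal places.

5.7621

Var(ȳ_str) = Σₕ Wₕ²(1 − fₕ)sₕ²/nₕ with Wₕ = Nₕ/N, N = 41575.
Central: Wₕ = 0.03514131; term = 0.03514131²·(1 − 0.24982888)·185000/365 = 0.46954273.
South: Wₕ = 0.21840048; term = 0.21840048²·(1 − 0.08799559)·274200/799 = 14.928796.
East: Wₕ = 0.31879735; term = 0.31879735²·(1 − 0.23472159)·100000/3111 = 2.500051.
West: Wₕ = 0.42766085; term = 0.42766085²·(1 − 0.06034871)·95550/1073 = 15.303708.
Sum = 33.202098.
SE = √(33.202098) = 5.7621.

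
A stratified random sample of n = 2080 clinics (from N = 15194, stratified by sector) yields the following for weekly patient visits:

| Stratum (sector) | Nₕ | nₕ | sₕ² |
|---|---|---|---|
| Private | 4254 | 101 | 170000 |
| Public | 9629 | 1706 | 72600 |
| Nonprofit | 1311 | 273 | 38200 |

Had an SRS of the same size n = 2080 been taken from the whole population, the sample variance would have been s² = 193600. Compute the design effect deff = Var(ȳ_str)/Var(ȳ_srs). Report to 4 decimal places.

1.7887

Var(ȳ_str) = Σ Wₕ²(1−fₕ)sₕ²/nₕ with Wₕ = Nₕ/15194:
  Private: (4254/15194)²·(1−101/4254)·170000/101 = 128.80797
  Public: (9629/15194)²·(1−1706/9629)·72600/1706 = 14.063201
  Nonprofit: (1311/15194)²·(1−273/1311)·38200/273 = 0.82481494
  → Var(ȳ_str) = 143.69599.
Var(ȳ_srs) = (1 − 2080/15194)·193600/2080 = 80.335051.
deff = 143.69599 / 80.335051 = 1.7887.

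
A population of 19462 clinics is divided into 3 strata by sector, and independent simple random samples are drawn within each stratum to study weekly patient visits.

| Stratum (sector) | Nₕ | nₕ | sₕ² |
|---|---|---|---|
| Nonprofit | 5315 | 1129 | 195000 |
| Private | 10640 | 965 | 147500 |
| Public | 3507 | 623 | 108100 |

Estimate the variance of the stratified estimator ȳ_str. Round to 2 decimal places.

56.32

Var(ȳ_str) = Σₕ Wₕ²(1 − fₕ)sₕ²/nₕ with Wₕ = Nₕ/N, N = 19462.
Nonprofit: Wₕ = 0.27309629; term = 0.27309629²·(1 − 0.21241769)·195000/1129 = 10.145378.
Private: Wₕ = 0.54670640; term = 0.54670640²·(1 − 0.09069549)·147500/965 = 41.541519.
Public: Wₕ = 0.18019731; term = 0.18019731²·(1 − 0.17764471)·108100/623 = 4.6333353.
Sum = 56.320232.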